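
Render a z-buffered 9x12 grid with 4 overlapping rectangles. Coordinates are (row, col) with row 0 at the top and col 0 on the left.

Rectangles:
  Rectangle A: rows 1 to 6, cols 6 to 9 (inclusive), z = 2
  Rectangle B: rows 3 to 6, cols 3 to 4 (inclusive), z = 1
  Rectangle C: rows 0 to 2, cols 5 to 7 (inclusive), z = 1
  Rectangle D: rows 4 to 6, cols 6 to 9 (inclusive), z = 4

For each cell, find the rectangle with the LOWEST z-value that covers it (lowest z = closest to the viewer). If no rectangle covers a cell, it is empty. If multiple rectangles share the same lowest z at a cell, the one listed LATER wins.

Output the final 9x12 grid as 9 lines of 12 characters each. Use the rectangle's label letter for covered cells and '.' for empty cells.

.....CCC....
.....CCCAA..
.....CCCAA..
...BB.AAAA..
...BB.AAAA..
...BB.AAAA..
...BB.AAAA..
............
............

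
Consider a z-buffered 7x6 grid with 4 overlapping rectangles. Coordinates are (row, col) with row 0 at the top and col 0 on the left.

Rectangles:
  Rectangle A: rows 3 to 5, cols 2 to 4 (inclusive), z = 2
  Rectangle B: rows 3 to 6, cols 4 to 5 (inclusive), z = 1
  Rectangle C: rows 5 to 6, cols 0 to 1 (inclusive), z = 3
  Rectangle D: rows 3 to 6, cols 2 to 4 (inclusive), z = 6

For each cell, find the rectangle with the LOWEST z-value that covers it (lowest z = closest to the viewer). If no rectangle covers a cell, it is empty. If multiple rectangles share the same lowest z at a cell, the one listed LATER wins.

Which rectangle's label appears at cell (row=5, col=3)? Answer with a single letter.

Answer: A

Derivation:
Check cell (5,3):
  A: rows 3-5 cols 2-4 z=2 -> covers; best now A (z=2)
  B: rows 3-6 cols 4-5 -> outside (col miss)
  C: rows 5-6 cols 0-1 -> outside (col miss)
  D: rows 3-6 cols 2-4 z=6 -> covers; best now A (z=2)
Winner: A at z=2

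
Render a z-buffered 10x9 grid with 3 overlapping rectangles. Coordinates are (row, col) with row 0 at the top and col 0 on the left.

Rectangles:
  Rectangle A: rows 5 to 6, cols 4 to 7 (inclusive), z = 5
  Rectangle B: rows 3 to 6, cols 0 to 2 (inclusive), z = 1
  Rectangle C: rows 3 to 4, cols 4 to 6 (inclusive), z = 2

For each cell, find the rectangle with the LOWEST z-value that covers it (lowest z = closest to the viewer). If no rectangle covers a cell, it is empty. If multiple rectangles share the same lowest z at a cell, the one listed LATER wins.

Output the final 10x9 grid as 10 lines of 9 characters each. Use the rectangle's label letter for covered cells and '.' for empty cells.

.........
.........
.........
BBB.CCC..
BBB.CCC..
BBB.AAAA.
BBB.AAAA.
.........
.........
.........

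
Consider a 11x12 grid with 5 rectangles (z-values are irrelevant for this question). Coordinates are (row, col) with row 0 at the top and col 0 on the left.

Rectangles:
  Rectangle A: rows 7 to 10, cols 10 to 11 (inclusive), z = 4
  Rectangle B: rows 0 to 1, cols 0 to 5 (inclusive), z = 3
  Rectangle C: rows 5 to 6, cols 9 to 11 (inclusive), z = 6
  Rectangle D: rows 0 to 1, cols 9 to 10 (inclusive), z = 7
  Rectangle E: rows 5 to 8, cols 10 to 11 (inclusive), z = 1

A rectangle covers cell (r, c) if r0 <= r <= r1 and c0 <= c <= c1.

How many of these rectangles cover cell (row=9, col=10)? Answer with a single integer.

Check cell (9,10):
  A: rows 7-10 cols 10-11 -> covers
  B: rows 0-1 cols 0-5 -> outside (row miss)
  C: rows 5-6 cols 9-11 -> outside (row miss)
  D: rows 0-1 cols 9-10 -> outside (row miss)
  E: rows 5-8 cols 10-11 -> outside (row miss)
Count covering = 1

Answer: 1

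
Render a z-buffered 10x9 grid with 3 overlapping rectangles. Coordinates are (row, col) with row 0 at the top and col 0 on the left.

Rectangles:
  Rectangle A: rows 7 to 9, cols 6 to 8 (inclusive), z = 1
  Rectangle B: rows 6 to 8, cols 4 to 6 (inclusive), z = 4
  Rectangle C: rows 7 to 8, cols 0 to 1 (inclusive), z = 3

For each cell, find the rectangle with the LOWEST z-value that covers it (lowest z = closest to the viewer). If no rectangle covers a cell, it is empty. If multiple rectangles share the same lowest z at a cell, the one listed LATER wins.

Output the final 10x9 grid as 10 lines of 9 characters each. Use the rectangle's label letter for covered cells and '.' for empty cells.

.........
.........
.........
.........
.........
.........
....BBB..
CC..BBAAA
CC..BBAAA
......AAA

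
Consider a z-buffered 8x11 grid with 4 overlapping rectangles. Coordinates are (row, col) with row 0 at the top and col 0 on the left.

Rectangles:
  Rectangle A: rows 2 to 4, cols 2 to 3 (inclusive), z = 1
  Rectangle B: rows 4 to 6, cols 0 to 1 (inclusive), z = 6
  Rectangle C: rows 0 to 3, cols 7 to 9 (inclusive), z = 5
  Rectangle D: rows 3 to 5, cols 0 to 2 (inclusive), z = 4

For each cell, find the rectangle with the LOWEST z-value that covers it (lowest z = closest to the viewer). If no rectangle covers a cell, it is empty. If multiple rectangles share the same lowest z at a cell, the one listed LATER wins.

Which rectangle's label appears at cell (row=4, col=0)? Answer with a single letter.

Answer: D

Derivation:
Check cell (4,0):
  A: rows 2-4 cols 2-3 -> outside (col miss)
  B: rows 4-6 cols 0-1 z=6 -> covers; best now B (z=6)
  C: rows 0-3 cols 7-9 -> outside (row miss)
  D: rows 3-5 cols 0-2 z=4 -> covers; best now D (z=4)
Winner: D at z=4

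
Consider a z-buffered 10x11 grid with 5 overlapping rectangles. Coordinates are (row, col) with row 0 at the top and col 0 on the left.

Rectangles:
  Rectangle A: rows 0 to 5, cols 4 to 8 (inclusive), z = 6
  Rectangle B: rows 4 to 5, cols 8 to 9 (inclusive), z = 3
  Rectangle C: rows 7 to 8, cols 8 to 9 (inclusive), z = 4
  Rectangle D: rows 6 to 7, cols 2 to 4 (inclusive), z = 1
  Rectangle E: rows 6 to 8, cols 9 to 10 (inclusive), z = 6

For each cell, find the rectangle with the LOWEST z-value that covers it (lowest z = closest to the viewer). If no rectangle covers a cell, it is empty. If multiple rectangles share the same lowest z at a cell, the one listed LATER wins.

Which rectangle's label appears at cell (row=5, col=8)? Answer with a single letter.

Check cell (5,8):
  A: rows 0-5 cols 4-8 z=6 -> covers; best now A (z=6)
  B: rows 4-5 cols 8-9 z=3 -> covers; best now B (z=3)
  C: rows 7-8 cols 8-9 -> outside (row miss)
  D: rows 6-7 cols 2-4 -> outside (row miss)
  E: rows 6-8 cols 9-10 -> outside (row miss)
Winner: B at z=3

Answer: B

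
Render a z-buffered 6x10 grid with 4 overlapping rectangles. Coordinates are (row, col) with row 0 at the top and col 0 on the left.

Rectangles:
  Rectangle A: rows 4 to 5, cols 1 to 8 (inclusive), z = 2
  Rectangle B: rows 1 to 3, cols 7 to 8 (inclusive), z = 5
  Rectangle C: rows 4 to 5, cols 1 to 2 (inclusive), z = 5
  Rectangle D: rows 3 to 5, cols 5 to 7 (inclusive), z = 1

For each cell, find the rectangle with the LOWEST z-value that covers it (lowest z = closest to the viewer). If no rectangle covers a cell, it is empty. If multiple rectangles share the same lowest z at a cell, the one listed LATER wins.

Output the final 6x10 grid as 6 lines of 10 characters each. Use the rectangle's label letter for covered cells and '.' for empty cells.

..........
.......BB.
.......BB.
.....DDDB.
.AAAADDDA.
.AAAADDDA.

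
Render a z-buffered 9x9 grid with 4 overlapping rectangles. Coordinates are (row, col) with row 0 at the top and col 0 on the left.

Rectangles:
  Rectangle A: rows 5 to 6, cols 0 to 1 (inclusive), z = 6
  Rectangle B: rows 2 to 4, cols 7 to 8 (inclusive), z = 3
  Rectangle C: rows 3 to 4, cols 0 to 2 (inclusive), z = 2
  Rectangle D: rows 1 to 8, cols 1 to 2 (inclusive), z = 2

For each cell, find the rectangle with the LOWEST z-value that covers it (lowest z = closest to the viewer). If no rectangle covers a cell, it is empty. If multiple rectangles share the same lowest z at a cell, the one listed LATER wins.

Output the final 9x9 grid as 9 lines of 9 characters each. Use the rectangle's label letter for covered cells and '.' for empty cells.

.........
.DD......
.DD....BB
CDD....BB
CDD....BB
ADD......
ADD......
.DD......
.DD......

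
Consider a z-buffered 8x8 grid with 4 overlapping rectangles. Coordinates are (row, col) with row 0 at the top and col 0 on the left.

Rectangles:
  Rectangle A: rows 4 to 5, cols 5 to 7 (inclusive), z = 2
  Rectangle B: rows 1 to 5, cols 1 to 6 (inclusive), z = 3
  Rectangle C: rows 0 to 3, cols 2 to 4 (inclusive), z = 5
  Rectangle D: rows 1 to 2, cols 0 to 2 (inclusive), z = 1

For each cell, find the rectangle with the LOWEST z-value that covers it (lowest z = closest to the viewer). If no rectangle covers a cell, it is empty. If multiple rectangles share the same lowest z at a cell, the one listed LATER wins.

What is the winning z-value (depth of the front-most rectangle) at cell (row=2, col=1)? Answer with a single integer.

Answer: 1

Derivation:
Check cell (2,1):
  A: rows 4-5 cols 5-7 -> outside (row miss)
  B: rows 1-5 cols 1-6 z=3 -> covers; best now B (z=3)
  C: rows 0-3 cols 2-4 -> outside (col miss)
  D: rows 1-2 cols 0-2 z=1 -> covers; best now D (z=1)
Winner: D at z=1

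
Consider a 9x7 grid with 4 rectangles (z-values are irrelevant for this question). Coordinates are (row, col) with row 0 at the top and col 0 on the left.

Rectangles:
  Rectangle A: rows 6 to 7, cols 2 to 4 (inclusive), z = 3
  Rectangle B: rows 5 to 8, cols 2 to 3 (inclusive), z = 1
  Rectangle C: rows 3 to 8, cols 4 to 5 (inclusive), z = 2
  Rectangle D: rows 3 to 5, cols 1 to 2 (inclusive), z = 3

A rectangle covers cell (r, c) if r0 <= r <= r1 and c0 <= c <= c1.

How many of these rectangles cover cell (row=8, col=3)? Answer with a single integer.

Answer: 1

Derivation:
Check cell (8,3):
  A: rows 6-7 cols 2-4 -> outside (row miss)
  B: rows 5-8 cols 2-3 -> covers
  C: rows 3-8 cols 4-5 -> outside (col miss)
  D: rows 3-5 cols 1-2 -> outside (row miss)
Count covering = 1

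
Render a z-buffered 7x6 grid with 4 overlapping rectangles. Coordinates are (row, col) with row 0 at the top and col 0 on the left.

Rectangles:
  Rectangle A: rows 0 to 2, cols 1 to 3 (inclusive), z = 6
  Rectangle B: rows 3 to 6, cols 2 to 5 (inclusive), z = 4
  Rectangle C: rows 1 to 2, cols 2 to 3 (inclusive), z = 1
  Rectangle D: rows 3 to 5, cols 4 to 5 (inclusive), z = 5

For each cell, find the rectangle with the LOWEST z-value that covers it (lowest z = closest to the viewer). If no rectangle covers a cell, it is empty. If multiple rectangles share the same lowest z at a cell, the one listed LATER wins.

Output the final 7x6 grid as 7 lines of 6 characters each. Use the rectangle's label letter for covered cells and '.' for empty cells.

.AAA..
.ACC..
.ACC..
..BBBB
..BBBB
..BBBB
..BBBB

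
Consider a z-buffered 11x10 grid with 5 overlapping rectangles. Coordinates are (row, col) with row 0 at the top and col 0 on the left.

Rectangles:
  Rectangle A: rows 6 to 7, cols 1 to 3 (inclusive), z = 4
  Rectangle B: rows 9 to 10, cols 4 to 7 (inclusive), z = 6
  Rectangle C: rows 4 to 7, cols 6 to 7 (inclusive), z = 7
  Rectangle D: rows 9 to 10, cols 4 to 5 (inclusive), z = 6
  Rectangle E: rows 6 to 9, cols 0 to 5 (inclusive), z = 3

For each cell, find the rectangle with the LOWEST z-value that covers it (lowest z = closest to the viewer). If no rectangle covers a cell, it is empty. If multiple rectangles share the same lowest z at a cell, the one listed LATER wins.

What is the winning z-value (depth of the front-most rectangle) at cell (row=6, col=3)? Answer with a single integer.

Check cell (6,3):
  A: rows 6-7 cols 1-3 z=4 -> covers; best now A (z=4)
  B: rows 9-10 cols 4-7 -> outside (row miss)
  C: rows 4-7 cols 6-7 -> outside (col miss)
  D: rows 9-10 cols 4-5 -> outside (row miss)
  E: rows 6-9 cols 0-5 z=3 -> covers; best now E (z=3)
Winner: E at z=3

Answer: 3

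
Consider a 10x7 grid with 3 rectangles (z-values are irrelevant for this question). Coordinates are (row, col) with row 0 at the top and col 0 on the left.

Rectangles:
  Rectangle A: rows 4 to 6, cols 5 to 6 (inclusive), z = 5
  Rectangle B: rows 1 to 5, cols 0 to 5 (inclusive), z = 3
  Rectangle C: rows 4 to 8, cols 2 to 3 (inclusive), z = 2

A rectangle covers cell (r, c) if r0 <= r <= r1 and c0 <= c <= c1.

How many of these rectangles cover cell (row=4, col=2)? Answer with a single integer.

Answer: 2

Derivation:
Check cell (4,2):
  A: rows 4-6 cols 5-6 -> outside (col miss)
  B: rows 1-5 cols 0-5 -> covers
  C: rows 4-8 cols 2-3 -> covers
Count covering = 2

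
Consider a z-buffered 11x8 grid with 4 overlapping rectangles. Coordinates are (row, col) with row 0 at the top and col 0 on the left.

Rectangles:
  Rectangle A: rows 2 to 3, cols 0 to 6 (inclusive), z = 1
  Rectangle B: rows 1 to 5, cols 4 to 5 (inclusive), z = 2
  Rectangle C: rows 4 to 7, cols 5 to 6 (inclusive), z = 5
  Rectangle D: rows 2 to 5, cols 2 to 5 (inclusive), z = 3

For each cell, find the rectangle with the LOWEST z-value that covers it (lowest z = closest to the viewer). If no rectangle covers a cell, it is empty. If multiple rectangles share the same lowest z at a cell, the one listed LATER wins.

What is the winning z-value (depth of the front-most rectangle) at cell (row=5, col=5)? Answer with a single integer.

Check cell (5,5):
  A: rows 2-3 cols 0-6 -> outside (row miss)
  B: rows 1-5 cols 4-5 z=2 -> covers; best now B (z=2)
  C: rows 4-7 cols 5-6 z=5 -> covers; best now B (z=2)
  D: rows 2-5 cols 2-5 z=3 -> covers; best now B (z=2)
Winner: B at z=2

Answer: 2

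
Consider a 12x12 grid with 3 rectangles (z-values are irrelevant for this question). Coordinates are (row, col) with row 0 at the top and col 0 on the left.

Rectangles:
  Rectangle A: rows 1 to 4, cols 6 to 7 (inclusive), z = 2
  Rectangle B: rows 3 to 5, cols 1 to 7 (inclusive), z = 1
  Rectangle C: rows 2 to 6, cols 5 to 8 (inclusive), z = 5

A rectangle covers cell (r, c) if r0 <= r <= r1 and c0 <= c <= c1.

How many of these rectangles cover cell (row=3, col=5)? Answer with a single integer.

Check cell (3,5):
  A: rows 1-4 cols 6-7 -> outside (col miss)
  B: rows 3-5 cols 1-7 -> covers
  C: rows 2-6 cols 5-8 -> covers
Count covering = 2

Answer: 2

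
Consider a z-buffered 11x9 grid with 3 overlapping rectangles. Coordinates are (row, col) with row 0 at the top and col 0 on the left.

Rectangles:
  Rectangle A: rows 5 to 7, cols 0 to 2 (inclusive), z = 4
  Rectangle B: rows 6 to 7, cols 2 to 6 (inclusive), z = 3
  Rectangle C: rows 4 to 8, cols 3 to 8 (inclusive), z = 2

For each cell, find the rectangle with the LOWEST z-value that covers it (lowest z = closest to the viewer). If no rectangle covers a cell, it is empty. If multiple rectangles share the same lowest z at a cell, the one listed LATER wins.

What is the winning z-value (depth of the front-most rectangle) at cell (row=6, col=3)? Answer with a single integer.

Check cell (6,3):
  A: rows 5-7 cols 0-2 -> outside (col miss)
  B: rows 6-7 cols 2-6 z=3 -> covers; best now B (z=3)
  C: rows 4-8 cols 3-8 z=2 -> covers; best now C (z=2)
Winner: C at z=2

Answer: 2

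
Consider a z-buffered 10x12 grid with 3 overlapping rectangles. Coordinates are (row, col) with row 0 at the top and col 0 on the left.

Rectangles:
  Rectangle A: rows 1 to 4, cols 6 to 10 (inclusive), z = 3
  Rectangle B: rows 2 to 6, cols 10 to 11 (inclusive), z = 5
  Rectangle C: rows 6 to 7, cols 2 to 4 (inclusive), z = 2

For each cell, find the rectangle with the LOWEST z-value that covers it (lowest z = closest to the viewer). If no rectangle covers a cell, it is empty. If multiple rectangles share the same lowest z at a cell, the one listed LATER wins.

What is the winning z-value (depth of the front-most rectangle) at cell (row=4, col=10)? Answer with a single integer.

Answer: 3

Derivation:
Check cell (4,10):
  A: rows 1-4 cols 6-10 z=3 -> covers; best now A (z=3)
  B: rows 2-6 cols 10-11 z=5 -> covers; best now A (z=3)
  C: rows 6-7 cols 2-4 -> outside (row miss)
Winner: A at z=3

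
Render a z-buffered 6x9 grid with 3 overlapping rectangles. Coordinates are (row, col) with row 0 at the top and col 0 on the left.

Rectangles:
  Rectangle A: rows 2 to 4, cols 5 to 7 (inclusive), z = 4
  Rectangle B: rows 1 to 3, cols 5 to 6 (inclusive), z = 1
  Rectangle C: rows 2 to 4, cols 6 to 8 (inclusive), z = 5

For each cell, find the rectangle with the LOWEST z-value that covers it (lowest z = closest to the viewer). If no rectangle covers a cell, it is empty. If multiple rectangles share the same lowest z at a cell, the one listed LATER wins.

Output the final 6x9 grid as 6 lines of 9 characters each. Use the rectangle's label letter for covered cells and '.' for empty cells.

.........
.....BB..
.....BBAC
.....BBAC
.....AAAC
.........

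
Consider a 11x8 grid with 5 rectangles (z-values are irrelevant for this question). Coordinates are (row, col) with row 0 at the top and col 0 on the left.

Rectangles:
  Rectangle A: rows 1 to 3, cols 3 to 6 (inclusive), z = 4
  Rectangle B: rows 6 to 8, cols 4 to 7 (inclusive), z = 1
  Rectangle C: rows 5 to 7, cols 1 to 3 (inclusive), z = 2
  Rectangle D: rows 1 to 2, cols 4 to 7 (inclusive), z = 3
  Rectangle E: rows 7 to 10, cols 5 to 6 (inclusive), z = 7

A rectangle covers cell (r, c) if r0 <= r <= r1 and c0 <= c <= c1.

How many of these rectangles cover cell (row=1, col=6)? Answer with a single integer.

Check cell (1,6):
  A: rows 1-3 cols 3-6 -> covers
  B: rows 6-8 cols 4-7 -> outside (row miss)
  C: rows 5-7 cols 1-3 -> outside (row miss)
  D: rows 1-2 cols 4-7 -> covers
  E: rows 7-10 cols 5-6 -> outside (row miss)
Count covering = 2

Answer: 2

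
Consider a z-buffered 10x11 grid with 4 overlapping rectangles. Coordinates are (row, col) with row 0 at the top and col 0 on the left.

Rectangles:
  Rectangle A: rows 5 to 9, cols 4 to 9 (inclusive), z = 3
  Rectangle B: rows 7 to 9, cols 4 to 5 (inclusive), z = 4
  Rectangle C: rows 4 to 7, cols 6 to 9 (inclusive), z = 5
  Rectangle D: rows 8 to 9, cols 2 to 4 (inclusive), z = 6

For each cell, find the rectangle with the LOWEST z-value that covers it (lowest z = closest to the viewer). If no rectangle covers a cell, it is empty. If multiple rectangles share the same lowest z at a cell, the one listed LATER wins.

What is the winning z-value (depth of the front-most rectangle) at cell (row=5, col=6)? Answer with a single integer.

Check cell (5,6):
  A: rows 5-9 cols 4-9 z=3 -> covers; best now A (z=3)
  B: rows 7-9 cols 4-5 -> outside (row miss)
  C: rows 4-7 cols 6-9 z=5 -> covers; best now A (z=3)
  D: rows 8-9 cols 2-4 -> outside (row miss)
Winner: A at z=3

Answer: 3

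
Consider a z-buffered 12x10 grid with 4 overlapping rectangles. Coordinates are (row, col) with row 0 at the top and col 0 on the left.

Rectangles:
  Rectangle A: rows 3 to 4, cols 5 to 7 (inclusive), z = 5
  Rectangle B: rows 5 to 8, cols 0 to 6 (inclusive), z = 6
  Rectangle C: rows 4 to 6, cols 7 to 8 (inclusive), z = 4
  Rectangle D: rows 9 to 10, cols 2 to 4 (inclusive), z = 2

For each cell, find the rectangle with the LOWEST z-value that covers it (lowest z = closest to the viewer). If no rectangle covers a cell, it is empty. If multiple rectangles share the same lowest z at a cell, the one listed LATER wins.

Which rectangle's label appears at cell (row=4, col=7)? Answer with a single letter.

Check cell (4,7):
  A: rows 3-4 cols 5-7 z=5 -> covers; best now A (z=5)
  B: rows 5-8 cols 0-6 -> outside (row miss)
  C: rows 4-6 cols 7-8 z=4 -> covers; best now C (z=4)
  D: rows 9-10 cols 2-4 -> outside (row miss)
Winner: C at z=4

Answer: C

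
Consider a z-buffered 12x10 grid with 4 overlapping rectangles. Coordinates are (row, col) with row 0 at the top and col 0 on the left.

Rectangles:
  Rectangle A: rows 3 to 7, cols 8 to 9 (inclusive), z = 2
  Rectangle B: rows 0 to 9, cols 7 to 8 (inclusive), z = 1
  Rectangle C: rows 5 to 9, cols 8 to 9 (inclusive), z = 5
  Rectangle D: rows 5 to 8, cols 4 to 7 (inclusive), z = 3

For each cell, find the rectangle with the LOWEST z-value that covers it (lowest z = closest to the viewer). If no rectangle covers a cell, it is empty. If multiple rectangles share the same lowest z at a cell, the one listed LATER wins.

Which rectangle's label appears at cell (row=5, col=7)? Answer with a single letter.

Answer: B

Derivation:
Check cell (5,7):
  A: rows 3-7 cols 8-9 -> outside (col miss)
  B: rows 0-9 cols 7-8 z=1 -> covers; best now B (z=1)
  C: rows 5-9 cols 8-9 -> outside (col miss)
  D: rows 5-8 cols 4-7 z=3 -> covers; best now B (z=1)
Winner: B at z=1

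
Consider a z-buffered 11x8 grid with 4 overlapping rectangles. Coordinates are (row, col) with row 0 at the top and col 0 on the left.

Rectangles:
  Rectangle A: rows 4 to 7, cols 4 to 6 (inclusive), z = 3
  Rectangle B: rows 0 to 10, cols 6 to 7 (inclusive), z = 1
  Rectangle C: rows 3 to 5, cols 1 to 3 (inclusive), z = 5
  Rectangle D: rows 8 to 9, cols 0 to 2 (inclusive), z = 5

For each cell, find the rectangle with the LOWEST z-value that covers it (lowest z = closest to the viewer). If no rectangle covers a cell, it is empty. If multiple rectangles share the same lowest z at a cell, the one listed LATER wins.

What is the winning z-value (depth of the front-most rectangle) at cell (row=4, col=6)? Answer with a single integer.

Check cell (4,6):
  A: rows 4-7 cols 4-6 z=3 -> covers; best now A (z=3)
  B: rows 0-10 cols 6-7 z=1 -> covers; best now B (z=1)
  C: rows 3-5 cols 1-3 -> outside (col miss)
  D: rows 8-9 cols 0-2 -> outside (row miss)
Winner: B at z=1

Answer: 1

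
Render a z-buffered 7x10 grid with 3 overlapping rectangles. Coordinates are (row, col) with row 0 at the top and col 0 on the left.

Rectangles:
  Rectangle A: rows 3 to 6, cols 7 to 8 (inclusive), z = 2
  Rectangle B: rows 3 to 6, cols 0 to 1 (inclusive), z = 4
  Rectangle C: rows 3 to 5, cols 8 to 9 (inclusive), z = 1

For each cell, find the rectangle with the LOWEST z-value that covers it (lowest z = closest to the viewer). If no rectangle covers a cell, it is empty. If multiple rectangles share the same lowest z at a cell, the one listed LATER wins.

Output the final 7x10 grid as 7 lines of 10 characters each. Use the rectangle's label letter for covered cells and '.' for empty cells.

..........
..........
..........
BB.....ACC
BB.....ACC
BB.....ACC
BB.....AA.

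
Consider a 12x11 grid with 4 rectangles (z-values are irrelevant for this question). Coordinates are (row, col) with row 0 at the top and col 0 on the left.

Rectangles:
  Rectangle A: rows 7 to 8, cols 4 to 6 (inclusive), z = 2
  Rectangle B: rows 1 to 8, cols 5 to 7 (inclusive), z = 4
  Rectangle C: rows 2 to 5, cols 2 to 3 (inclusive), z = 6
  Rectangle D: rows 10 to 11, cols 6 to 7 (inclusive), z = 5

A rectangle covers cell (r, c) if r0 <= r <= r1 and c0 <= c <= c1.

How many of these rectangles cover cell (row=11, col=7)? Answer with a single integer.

Check cell (11,7):
  A: rows 7-8 cols 4-6 -> outside (row miss)
  B: rows 1-8 cols 5-7 -> outside (row miss)
  C: rows 2-5 cols 2-3 -> outside (row miss)
  D: rows 10-11 cols 6-7 -> covers
Count covering = 1

Answer: 1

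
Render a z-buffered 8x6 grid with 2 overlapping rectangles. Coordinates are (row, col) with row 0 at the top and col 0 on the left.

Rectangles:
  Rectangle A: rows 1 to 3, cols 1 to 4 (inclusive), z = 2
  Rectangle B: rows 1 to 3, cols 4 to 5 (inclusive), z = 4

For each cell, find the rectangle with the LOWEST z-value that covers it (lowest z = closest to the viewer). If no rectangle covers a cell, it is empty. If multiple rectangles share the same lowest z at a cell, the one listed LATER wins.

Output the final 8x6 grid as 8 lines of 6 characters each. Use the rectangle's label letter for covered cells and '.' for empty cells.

......
.AAAAB
.AAAAB
.AAAAB
......
......
......
......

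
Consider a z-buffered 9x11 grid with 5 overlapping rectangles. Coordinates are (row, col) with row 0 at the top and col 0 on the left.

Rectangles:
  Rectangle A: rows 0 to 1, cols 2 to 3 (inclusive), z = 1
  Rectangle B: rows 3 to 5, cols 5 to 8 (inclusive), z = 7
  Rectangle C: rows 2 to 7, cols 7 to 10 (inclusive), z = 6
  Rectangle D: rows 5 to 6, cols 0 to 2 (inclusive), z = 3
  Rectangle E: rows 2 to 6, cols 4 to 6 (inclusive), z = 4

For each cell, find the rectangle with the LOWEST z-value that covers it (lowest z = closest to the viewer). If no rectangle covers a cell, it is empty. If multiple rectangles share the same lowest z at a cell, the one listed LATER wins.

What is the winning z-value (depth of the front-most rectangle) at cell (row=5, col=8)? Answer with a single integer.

Answer: 6

Derivation:
Check cell (5,8):
  A: rows 0-1 cols 2-3 -> outside (row miss)
  B: rows 3-5 cols 5-8 z=7 -> covers; best now B (z=7)
  C: rows 2-7 cols 7-10 z=6 -> covers; best now C (z=6)
  D: rows 5-6 cols 0-2 -> outside (col miss)
  E: rows 2-6 cols 4-6 -> outside (col miss)
Winner: C at z=6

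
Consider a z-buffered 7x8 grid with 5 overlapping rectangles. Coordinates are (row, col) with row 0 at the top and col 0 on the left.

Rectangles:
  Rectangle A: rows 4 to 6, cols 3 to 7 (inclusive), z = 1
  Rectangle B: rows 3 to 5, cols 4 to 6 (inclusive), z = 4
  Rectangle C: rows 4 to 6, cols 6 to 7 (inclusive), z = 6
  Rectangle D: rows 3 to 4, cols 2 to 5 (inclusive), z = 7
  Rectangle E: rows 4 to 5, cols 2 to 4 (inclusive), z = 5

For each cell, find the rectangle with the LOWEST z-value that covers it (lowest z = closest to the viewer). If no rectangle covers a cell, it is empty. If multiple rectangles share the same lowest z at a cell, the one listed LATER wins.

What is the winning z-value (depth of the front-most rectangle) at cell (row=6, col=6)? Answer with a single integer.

Check cell (6,6):
  A: rows 4-6 cols 3-7 z=1 -> covers; best now A (z=1)
  B: rows 3-5 cols 4-6 -> outside (row miss)
  C: rows 4-6 cols 6-7 z=6 -> covers; best now A (z=1)
  D: rows 3-4 cols 2-5 -> outside (row miss)
  E: rows 4-5 cols 2-4 -> outside (row miss)
Winner: A at z=1

Answer: 1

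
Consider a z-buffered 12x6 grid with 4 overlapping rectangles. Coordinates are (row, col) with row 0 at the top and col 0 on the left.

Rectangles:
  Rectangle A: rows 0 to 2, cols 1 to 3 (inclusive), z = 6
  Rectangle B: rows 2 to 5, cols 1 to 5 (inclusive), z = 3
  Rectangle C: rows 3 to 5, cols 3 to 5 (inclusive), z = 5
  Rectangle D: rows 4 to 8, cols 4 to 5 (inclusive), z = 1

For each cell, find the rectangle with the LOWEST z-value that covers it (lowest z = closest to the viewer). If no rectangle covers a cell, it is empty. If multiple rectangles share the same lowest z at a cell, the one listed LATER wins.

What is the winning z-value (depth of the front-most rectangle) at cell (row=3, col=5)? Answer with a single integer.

Check cell (3,5):
  A: rows 0-2 cols 1-3 -> outside (row miss)
  B: rows 2-5 cols 1-5 z=3 -> covers; best now B (z=3)
  C: rows 3-5 cols 3-5 z=5 -> covers; best now B (z=3)
  D: rows 4-8 cols 4-5 -> outside (row miss)
Winner: B at z=3

Answer: 3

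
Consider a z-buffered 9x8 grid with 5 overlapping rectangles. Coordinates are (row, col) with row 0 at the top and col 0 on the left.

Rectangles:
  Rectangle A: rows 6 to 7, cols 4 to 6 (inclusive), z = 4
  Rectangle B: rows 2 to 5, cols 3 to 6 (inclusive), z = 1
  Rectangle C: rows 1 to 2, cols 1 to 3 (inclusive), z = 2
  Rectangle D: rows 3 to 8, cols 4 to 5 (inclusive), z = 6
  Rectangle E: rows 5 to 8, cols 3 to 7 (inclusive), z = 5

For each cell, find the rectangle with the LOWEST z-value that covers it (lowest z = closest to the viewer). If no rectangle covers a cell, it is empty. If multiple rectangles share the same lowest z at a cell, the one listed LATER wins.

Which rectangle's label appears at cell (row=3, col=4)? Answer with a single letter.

Check cell (3,4):
  A: rows 6-7 cols 4-6 -> outside (row miss)
  B: rows 2-5 cols 3-6 z=1 -> covers; best now B (z=1)
  C: rows 1-2 cols 1-3 -> outside (row miss)
  D: rows 3-8 cols 4-5 z=6 -> covers; best now B (z=1)
  E: rows 5-8 cols 3-7 -> outside (row miss)
Winner: B at z=1

Answer: B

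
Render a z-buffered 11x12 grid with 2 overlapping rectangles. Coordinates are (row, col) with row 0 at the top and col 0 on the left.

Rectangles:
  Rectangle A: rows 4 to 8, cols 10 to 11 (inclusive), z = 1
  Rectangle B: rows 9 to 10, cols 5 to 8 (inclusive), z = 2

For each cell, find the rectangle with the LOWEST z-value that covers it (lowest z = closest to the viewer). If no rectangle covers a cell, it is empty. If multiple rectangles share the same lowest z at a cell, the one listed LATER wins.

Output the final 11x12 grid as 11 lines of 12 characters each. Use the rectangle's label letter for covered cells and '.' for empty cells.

............
............
............
............
..........AA
..........AA
..........AA
..........AA
..........AA
.....BBBB...
.....BBBB...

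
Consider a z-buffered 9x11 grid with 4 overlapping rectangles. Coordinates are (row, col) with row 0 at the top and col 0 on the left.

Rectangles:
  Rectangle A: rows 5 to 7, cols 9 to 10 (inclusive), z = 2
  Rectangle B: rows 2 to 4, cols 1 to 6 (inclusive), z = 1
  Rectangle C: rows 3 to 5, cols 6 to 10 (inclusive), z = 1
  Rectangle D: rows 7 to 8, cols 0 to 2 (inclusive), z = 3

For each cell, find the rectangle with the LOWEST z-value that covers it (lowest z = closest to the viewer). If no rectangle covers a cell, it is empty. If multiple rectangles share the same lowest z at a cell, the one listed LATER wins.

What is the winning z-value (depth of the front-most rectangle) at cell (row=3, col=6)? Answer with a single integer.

Answer: 1

Derivation:
Check cell (3,6):
  A: rows 5-7 cols 9-10 -> outside (row miss)
  B: rows 2-4 cols 1-6 z=1 -> covers; best now B (z=1)
  C: rows 3-5 cols 6-10 z=1 -> covers; best now C (z=1)
  D: rows 7-8 cols 0-2 -> outside (row miss)
Winner: C at z=1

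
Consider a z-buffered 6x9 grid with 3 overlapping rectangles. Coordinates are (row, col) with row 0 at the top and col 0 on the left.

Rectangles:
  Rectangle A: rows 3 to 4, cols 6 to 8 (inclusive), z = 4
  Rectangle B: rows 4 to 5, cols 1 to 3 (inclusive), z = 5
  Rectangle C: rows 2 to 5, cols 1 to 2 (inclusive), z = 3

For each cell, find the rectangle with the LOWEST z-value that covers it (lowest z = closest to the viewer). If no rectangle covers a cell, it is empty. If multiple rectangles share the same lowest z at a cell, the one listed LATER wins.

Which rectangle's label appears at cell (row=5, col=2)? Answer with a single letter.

Check cell (5,2):
  A: rows 3-4 cols 6-8 -> outside (row miss)
  B: rows 4-5 cols 1-3 z=5 -> covers; best now B (z=5)
  C: rows 2-5 cols 1-2 z=3 -> covers; best now C (z=3)
Winner: C at z=3

Answer: C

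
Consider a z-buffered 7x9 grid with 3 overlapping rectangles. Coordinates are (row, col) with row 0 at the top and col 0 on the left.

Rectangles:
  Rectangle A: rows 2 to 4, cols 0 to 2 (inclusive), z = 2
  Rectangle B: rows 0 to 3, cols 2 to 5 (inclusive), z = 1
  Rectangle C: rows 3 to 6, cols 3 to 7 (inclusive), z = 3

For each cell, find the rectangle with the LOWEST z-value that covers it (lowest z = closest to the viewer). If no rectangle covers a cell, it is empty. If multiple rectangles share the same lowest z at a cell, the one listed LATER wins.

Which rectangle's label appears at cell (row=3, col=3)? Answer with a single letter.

Check cell (3,3):
  A: rows 2-4 cols 0-2 -> outside (col miss)
  B: rows 0-3 cols 2-5 z=1 -> covers; best now B (z=1)
  C: rows 3-6 cols 3-7 z=3 -> covers; best now B (z=1)
Winner: B at z=1

Answer: B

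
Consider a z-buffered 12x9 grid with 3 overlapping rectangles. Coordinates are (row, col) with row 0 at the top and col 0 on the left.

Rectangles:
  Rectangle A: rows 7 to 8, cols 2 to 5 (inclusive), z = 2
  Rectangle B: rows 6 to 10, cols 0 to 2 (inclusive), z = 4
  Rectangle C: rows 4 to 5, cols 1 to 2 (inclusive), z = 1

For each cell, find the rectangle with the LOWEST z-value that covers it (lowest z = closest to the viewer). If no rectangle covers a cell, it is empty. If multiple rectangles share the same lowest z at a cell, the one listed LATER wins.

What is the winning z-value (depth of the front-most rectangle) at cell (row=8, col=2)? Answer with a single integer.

Answer: 2

Derivation:
Check cell (8,2):
  A: rows 7-8 cols 2-5 z=2 -> covers; best now A (z=2)
  B: rows 6-10 cols 0-2 z=4 -> covers; best now A (z=2)
  C: rows 4-5 cols 1-2 -> outside (row miss)
Winner: A at z=2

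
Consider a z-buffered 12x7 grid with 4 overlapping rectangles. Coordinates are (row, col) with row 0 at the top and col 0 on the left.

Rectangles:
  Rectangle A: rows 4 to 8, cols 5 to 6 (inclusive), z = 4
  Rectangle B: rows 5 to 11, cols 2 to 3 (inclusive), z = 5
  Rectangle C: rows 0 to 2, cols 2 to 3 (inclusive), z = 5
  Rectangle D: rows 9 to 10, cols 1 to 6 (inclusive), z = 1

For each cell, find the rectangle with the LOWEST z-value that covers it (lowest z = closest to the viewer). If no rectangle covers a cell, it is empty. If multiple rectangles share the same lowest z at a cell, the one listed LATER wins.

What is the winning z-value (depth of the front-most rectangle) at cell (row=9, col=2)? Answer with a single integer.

Check cell (9,2):
  A: rows 4-8 cols 5-6 -> outside (row miss)
  B: rows 5-11 cols 2-3 z=5 -> covers; best now B (z=5)
  C: rows 0-2 cols 2-3 -> outside (row miss)
  D: rows 9-10 cols 1-6 z=1 -> covers; best now D (z=1)
Winner: D at z=1

Answer: 1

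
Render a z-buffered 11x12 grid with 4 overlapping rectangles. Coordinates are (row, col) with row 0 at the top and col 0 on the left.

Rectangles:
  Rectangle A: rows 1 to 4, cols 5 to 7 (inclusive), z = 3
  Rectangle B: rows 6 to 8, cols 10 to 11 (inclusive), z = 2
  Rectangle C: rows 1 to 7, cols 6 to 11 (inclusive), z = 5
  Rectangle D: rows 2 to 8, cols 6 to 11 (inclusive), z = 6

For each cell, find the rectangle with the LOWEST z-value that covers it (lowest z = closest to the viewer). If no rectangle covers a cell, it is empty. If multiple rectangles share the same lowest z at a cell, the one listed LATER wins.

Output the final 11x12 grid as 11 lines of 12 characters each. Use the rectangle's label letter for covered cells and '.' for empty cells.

............
.....AAACCCC
.....AAACCCC
.....AAACCCC
.....AAACCCC
......CCCCCC
......CCCCBB
......CCCCBB
......DDDDBB
............
............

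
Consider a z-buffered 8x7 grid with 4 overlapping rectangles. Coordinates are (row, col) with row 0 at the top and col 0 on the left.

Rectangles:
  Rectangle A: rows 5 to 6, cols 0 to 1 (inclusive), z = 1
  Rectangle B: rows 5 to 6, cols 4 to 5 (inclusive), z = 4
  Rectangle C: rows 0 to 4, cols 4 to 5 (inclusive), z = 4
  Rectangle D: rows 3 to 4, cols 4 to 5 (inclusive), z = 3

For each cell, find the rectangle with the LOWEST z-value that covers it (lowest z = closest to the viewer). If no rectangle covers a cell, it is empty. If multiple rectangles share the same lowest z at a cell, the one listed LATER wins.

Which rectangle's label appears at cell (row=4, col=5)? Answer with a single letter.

Check cell (4,5):
  A: rows 5-6 cols 0-1 -> outside (row miss)
  B: rows 5-6 cols 4-5 -> outside (row miss)
  C: rows 0-4 cols 4-5 z=4 -> covers; best now C (z=4)
  D: rows 3-4 cols 4-5 z=3 -> covers; best now D (z=3)
Winner: D at z=3

Answer: D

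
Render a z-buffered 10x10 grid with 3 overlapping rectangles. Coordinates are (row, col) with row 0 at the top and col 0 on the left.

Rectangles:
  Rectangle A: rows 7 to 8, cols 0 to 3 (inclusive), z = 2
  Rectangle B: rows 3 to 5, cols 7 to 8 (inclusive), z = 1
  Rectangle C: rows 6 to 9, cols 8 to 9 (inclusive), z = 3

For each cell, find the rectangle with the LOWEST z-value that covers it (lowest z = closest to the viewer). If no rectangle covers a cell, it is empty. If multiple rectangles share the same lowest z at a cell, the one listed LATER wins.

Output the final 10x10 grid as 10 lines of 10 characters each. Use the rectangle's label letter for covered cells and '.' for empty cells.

..........
..........
..........
.......BB.
.......BB.
.......BB.
........CC
AAAA....CC
AAAA....CC
........CC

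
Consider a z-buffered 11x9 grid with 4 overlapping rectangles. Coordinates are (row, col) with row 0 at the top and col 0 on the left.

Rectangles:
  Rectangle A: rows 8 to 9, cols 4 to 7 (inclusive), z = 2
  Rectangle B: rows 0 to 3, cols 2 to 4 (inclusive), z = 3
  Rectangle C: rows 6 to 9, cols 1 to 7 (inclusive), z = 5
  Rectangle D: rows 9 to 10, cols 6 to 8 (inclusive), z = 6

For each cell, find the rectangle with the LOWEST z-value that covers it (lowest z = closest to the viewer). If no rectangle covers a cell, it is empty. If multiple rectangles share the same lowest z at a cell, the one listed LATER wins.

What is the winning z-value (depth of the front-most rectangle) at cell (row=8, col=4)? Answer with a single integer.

Check cell (8,4):
  A: rows 8-9 cols 4-7 z=2 -> covers; best now A (z=2)
  B: rows 0-3 cols 2-4 -> outside (row miss)
  C: rows 6-9 cols 1-7 z=5 -> covers; best now A (z=2)
  D: rows 9-10 cols 6-8 -> outside (row miss)
Winner: A at z=2

Answer: 2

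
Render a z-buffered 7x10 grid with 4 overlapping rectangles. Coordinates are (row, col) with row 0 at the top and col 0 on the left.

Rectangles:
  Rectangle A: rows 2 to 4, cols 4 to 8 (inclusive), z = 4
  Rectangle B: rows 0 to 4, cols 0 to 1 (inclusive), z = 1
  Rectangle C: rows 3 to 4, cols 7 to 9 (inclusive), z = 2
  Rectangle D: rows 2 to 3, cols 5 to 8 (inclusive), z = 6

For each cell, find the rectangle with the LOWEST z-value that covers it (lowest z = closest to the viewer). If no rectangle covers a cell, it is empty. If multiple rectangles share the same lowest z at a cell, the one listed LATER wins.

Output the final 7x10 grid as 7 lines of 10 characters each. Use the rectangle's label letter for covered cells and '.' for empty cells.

BB........
BB........
BB..AAAAA.
BB..AAACCC
BB..AAACCC
..........
..........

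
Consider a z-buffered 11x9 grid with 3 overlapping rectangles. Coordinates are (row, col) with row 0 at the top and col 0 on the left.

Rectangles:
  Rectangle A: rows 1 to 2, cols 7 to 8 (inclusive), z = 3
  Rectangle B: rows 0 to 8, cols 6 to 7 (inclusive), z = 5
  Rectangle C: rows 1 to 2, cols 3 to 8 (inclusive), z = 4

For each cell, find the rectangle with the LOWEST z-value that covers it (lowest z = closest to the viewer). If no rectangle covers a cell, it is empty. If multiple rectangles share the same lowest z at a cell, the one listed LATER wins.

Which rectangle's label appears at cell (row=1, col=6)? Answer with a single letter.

Answer: C

Derivation:
Check cell (1,6):
  A: rows 1-2 cols 7-8 -> outside (col miss)
  B: rows 0-8 cols 6-7 z=5 -> covers; best now B (z=5)
  C: rows 1-2 cols 3-8 z=4 -> covers; best now C (z=4)
Winner: C at z=4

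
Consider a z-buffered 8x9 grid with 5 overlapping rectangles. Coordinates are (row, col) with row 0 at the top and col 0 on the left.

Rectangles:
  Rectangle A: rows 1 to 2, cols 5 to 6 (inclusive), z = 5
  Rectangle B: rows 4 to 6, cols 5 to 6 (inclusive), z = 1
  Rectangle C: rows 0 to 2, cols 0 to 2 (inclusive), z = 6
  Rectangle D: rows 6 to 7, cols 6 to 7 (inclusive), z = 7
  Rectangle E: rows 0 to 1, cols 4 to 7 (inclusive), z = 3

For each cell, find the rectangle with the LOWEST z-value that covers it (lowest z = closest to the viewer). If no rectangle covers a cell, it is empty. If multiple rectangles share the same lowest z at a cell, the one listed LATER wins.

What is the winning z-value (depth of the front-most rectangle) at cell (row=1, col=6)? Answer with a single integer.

Check cell (1,6):
  A: rows 1-2 cols 5-6 z=5 -> covers; best now A (z=5)
  B: rows 4-6 cols 5-6 -> outside (row miss)
  C: rows 0-2 cols 0-2 -> outside (col miss)
  D: rows 6-7 cols 6-7 -> outside (row miss)
  E: rows 0-1 cols 4-7 z=3 -> covers; best now E (z=3)
Winner: E at z=3

Answer: 3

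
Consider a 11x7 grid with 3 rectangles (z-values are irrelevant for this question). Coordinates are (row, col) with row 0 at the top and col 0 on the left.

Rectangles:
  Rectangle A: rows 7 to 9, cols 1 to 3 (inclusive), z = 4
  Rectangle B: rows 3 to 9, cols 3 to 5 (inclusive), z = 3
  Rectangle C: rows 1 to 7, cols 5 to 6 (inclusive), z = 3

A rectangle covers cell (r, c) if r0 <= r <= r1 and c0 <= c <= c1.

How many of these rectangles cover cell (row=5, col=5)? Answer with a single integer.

Check cell (5,5):
  A: rows 7-9 cols 1-3 -> outside (row miss)
  B: rows 3-9 cols 3-5 -> covers
  C: rows 1-7 cols 5-6 -> covers
Count covering = 2

Answer: 2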